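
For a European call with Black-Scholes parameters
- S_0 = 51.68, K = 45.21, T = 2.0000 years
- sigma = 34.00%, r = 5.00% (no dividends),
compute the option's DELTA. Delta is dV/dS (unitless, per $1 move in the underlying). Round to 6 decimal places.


d1 = 0.7265575380; d2 = 0.2457249268
phi(d1) = 0.3063946013; exp(-qT) = 1.0000000000; exp(-rT) = 0.9048374180
N(d1) = 0.7662514759
Delta = exp(-qT) * N(d1) = 1.0000000000 * 0.7662514759 = 0.766251

Answer: Delta = 0.766251


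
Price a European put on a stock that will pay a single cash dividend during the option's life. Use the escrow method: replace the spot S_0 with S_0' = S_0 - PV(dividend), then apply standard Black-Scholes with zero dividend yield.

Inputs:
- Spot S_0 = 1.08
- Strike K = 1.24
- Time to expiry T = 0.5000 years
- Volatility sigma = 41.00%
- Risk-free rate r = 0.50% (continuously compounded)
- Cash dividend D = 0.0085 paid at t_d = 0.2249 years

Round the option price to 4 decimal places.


Answer: Price = 0.2316

Derivation:
PV(D) = D * exp(-r * t_d) = 0.0085 * 0.99887613 = 0.00849045
S_0' = S_0 - PV(D) = 1.0800 - 0.00849045 = 1.07150955
d1 = (ln(S_0'/K) + (r + sigma^2/2)*T) / (sigma*sqrt(T)) = -0.35016593
d2 = d1 - sigma*sqrt(T) = -0.64007971
exp(-rT) = 0.99750312
N(-d1) = 0.63689291; N(-d2) = 0.73893961
P = K * exp(-rT) * N(-d2) - S_0' * N(-d1) = 1.2400 * 0.99750312 * 0.73893961 - 1.07150955 * 0.63689291 = 0.2316


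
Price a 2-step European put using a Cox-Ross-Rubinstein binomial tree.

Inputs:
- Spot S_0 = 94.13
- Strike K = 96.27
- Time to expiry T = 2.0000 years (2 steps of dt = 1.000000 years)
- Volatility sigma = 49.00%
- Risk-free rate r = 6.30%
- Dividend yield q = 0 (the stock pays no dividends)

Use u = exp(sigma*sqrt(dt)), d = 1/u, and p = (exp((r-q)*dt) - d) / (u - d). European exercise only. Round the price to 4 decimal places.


dt = T/N = 1.000000
u = exp(sigma*sqrt(dt)) = 1.632316; d = 1/u = 0.612626
p = (exp((r-q)*dt) - d) / (u - d) = 0.443665
Discount per step: exp(-r*dt) = 0.938943
Stock lattice S(k, i) with i counting down-moves:
  k=0: S(0,0) = 94.1300
  k=1: S(1,0) = 153.6499; S(1,1) = 57.6665
  k=2: S(2,0) = 250.8053; S(2,1) = 94.1300; S(2,2) = 35.3280
Terminal payoffs V(N, i) = max(K - S_T, 0):
  V(2,0) = 0.000000; V(2,1) = 2.140000; V(2,2) = 60.941966
Backward induction: V(k, i) = exp(-r*dt) * [p * V(k+1, i) + (1-p) * V(k+1, i+1)].
  V(1,0) = exp(-r*dt) * [p*0.000000 + (1-p)*2.140000] = 1.117866
  V(1,1) = exp(-r*dt) * [p*2.140000 + (1-p)*60.941966] = 32.725566
  V(0,0) = exp(-r*dt) * [p*1.117866 + (1-p)*32.725566] = 17.560443

Answer: Price = V(0,0) = 17.5604


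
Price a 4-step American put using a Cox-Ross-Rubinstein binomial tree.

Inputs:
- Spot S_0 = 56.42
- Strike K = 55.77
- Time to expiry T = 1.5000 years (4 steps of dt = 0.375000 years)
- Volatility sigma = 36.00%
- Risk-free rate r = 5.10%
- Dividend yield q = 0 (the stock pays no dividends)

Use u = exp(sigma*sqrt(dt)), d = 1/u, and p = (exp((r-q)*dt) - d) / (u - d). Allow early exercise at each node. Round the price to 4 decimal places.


dt = T/N = 0.375000
u = exp(sigma*sqrt(dt)) = 1.246643; d = 1/u = 0.802154
p = (exp((r-q)*dt) - d) / (u - d) = 0.488550
Discount per step: exp(-r*dt) = 0.981057
Stock lattice S(k, i) with i counting down-moves:
  k=0: S(0,0) = 56.4200
  k=1: S(1,0) = 70.3356; S(1,1) = 45.2576
  k=2: S(2,0) = 87.6833; S(2,1) = 56.4200; S(2,2) = 36.3036
  k=3: S(3,0) = 109.3098; S(3,1) = 70.3356; S(3,2) = 45.2576; S(3,3) = 29.1211
  k=4: S(4,0) = 136.2702; S(4,1) = 87.6833; S(4,2) = 56.4200; S(4,3) = 36.3036; S(4,4) = 23.3596
Terminal payoffs V(N, i) = max(K - S_T, 0):
  V(4,0) = 0.000000; V(4,1) = 0.000000; V(4,2) = 0.000000; V(4,3) = 19.466449; V(4,4) = 32.410415
Backward induction: V(k, i) = exp(-r*dt) * [p * V(k+1, i) + (1-p) * V(k+1, i+1)]; then take max(V_cont, immediate exercise) for American.
  V(3,0) = exp(-r*dt) * [p*0.000000 + (1-p)*0.000000] = 0.000000; exercise = 0.000000; V(3,0) = max -> 0.000000
  V(3,1) = exp(-r*dt) * [p*0.000000 + (1-p)*0.000000] = 0.000000; exercise = 0.000000; V(3,1) = max -> 0.000000
  V(3,2) = exp(-r*dt) * [p*0.000000 + (1-p)*19.466449] = 9.767520; exercise = 10.512444; V(3,2) = max -> 10.512444
  V(3,3) = exp(-r*dt) * [p*19.466449 + (1-p)*32.410415] = 25.592478; exercise = 26.648944; V(3,3) = max -> 26.648944
  V(2,0) = exp(-r*dt) * [p*0.000000 + (1-p)*0.000000] = 0.000000; exercise = 0.000000; V(2,0) = max -> 0.000000
  V(2,1) = exp(-r*dt) * [p*0.000000 + (1-p)*10.512444] = 5.274743; exercise = 0.000000; V(2,1) = max -> 5.274743
  V(2,2) = exp(-r*dt) * [p*10.512444 + (1-p)*26.648944] = 18.409983; exercise = 19.466449; V(2,2) = max -> 19.466449
  V(1,0) = exp(-r*dt) * [p*0.000000 + (1-p)*5.274743] = 2.646664; exercise = 0.000000; V(1,0) = max -> 2.646664
  V(1,1) = exp(-r*dt) * [p*5.274743 + (1-p)*19.466449] = 12.295677; exercise = 10.512444; V(1,1) = max -> 12.295677
  V(0,0) = exp(-r*dt) * [p*2.646664 + (1-p)*12.295677] = 7.438033; exercise = 0.000000; V(0,0) = max -> 7.438033

Answer: Price = V(0,0) = 7.4380


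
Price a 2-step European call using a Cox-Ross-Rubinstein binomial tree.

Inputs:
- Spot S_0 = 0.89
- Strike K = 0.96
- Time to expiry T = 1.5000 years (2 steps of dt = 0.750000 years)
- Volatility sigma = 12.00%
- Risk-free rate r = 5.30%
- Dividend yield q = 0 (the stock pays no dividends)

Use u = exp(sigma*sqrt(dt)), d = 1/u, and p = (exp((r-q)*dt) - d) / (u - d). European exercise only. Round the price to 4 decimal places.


dt = T/N = 0.750000
u = exp(sigma*sqrt(dt)) = 1.109515; d = 1/u = 0.901295
p = (exp((r-q)*dt) - d) / (u - d) = 0.668791
Discount per step: exp(-r*dt) = 0.961030
Stock lattice S(k, i) with i counting down-moves:
  k=0: S(0,0) = 0.8900
  k=1: S(1,0) = 0.9875; S(1,1) = 0.8022
  k=2: S(2,0) = 1.0956; S(2,1) = 0.8900; S(2,2) = 0.7230
Terminal payoffs V(N, i) = max(S_T - K, 0):
  V(2,0) = 0.135611; V(2,1) = 0.000000; V(2,2) = 0.000000
Backward induction: V(k, i) = exp(-r*dt) * [p * V(k+1, i) + (1-p) * V(k+1, i+1)].
  V(1,0) = exp(-r*dt) * [p*0.135611 + (1-p)*0.000000] = 0.087161
  V(1,1) = exp(-r*dt) * [p*0.000000 + (1-p)*0.000000] = 0.000000
  V(0,0) = exp(-r*dt) * [p*0.087161 + (1-p)*0.000000] = 0.056021

Answer: Price = V(0,0) = 0.0560


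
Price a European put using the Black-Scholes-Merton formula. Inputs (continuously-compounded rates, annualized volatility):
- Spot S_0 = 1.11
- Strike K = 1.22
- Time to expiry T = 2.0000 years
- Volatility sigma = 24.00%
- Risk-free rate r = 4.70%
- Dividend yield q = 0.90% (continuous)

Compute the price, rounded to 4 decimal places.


d1 = (ln(S/K) + (r - q + 0.5*sigma^2) * T) / (sigma * sqrt(T)) = 0.11522646
d2 = d1 - sigma * sqrt(T) = -0.22418480
exp(-rT) = 0.91028276; exp(-qT) = 0.98216103
P = K * exp(-rT) * N(-d2) - S_0 * exp(-qT) * N(-d1)
N(-d1) = 0.45413281; N(-d2) = 0.58869324
P = 1.2200 * 0.91028276 * 0.58869324 - 1.1100 * 0.98216103 * 0.45413281 = 0.1587

Answer: Price = 0.1587


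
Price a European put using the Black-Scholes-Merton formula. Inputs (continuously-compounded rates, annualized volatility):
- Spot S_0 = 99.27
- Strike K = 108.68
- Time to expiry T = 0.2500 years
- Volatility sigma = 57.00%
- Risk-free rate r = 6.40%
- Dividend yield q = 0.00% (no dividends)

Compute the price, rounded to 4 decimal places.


Answer: Price = 15.9214

Derivation:
d1 = (ln(S/K) + (r - q + 0.5*sigma^2) * T) / (sigma * sqrt(T)) = -0.11912938
d2 = d1 - sigma * sqrt(T) = -0.40412938
exp(-rT) = 0.98412732; exp(-qT) = 1.00000000
P = K * exp(-rT) * N(-d2) - S_0 * exp(-qT) * N(-d1)
N(-d1) = 0.54741357; N(-d2) = 0.65694121
P = 108.6800 * 0.98412732 * 0.65694121 - 99.2700 * 1.00000000 * 0.54741357 = 15.9214


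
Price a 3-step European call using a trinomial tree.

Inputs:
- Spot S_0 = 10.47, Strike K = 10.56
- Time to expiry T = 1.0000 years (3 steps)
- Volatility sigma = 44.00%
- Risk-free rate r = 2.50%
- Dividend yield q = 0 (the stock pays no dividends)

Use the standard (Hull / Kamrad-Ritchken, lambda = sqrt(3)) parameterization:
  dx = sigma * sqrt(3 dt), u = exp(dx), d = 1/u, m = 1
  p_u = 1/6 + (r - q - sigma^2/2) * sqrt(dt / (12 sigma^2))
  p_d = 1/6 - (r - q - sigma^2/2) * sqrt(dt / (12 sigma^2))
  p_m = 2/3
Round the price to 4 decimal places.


Answer: Price = V(0,0) = 1.7289

Derivation:
dt = T/N = 0.333333; dx = sigma*sqrt(3*dt) = 0.440000
u = exp(dx) = 1.552707; d = 1/u = 0.644036
p_u = 0.139470, p_m = 0.666667, p_d = 0.193864
Discount per step: exp(-r*dt) = 0.991701
Stock lattice S(k, j) with j the centered position index:
  k=0: S(0,+0) = 10.4700
  k=1: S(1,-1) = 6.7431; S(1,+0) = 10.4700; S(1,+1) = 16.2568
  k=2: S(2,-2) = 4.3428; S(2,-1) = 6.7431; S(2,+0) = 10.4700; S(2,+1) = 16.2568; S(2,+2) = 25.2421
  k=3: S(3,-3) = 2.7969; S(3,-2) = 4.3428; S(3,-1) = 6.7431; S(3,+0) = 10.4700; S(3,+1) = 16.2568; S(3,+2) = 25.2421; S(3,+3) = 39.1936
Terminal payoffs V(N, j) = max(S_T - K, 0):
  V(3,-3) = 0.000000; V(3,-2) = 0.000000; V(3,-1) = 0.000000; V(3,+0) = 0.000000; V(3,+1) = 5.696845; V(3,+2) = 14.682120; V(3,+3) = 28.633622
Backward induction: V(k, j) = exp(-r*dt) * [p_u * V(k+1, j+1) + p_m * V(k+1, j) + p_d * V(k+1, j-1)]
  V(2,-2) = exp(-r*dt) * [p_u*0.000000 + p_m*0.000000 + p_d*0.000000] = 0.000000
  V(2,-1) = exp(-r*dt) * [p_u*0.000000 + p_m*0.000000 + p_d*0.000000] = 0.000000
  V(2,+0) = exp(-r*dt) * [p_u*5.696845 + p_m*0.000000 + p_d*0.000000] = 0.787944
  V(2,+1) = exp(-r*dt) * [p_u*14.682120 + p_m*5.696845 + p_d*0.000000] = 5.797096
  V(2,+2) = exp(-r*dt) * [p_u*28.633622 + p_m*14.682120 + p_d*5.696845] = 14.762479
  V(1,-1) = exp(-r*dt) * [p_u*0.787944 + p_m*0.000000 + p_d*0.000000] = 0.108982
  V(1,+0) = exp(-r*dt) * [p_u*5.797096 + p_m*0.787944 + p_d*0.000000] = 1.322746
  V(1,+1) = exp(-r*dt) * [p_u*14.762479 + p_m*5.797096 + p_d*0.787944] = 6.025977
  V(0,+0) = exp(-r*dt) * [p_u*6.025977 + p_m*1.322746 + p_d*0.108982] = 1.728932


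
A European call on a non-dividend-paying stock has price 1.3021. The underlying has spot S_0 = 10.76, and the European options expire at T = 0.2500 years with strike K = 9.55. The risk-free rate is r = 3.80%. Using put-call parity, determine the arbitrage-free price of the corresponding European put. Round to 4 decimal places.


Put-call parity: C - P = S_0 * exp(-qT) - K * exp(-rT).
S_0 * exp(-qT) = 10.7600 * 1.00000000 = 10.76000000
K * exp(-rT) = 9.5500 * 0.99054498 = 9.45970458
P = C - S*exp(-qT) + K*exp(-rT)
P = 1.3021 - 10.76000000 + 9.45970458 = 0.0018

Answer: Put price = 0.0018


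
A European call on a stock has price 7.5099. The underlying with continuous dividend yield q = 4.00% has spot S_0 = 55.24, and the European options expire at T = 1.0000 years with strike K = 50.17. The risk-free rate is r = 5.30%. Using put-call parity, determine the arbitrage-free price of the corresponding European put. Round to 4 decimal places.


Answer: Put price = 2.0161

Derivation:
Put-call parity: C - P = S_0 * exp(-qT) - K * exp(-rT).
S_0 * exp(-qT) = 55.2400 * 0.96078944 = 53.07400862
K * exp(-rT) = 50.1700 * 0.94838001 = 47.58022523
P = C - S*exp(-qT) + K*exp(-rT)
P = 7.5099 - 53.07400862 + 47.58022523 = 2.0161


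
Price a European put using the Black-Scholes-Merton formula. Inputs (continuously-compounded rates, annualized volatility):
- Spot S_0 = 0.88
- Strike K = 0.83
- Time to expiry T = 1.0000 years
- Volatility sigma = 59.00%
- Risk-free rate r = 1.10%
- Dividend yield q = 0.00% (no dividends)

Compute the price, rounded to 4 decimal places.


d1 = (ln(S/K) + (r - q + 0.5*sigma^2) * T) / (sigma * sqrt(T)) = 0.41279018
d2 = d1 - sigma * sqrt(T) = -0.17720982
exp(-rT) = 0.98906028; exp(-qT) = 1.00000000
P = K * exp(-rT) * N(-d2) - S_0 * exp(-qT) * N(-d1)
N(-d1) = 0.33988017; N(-d2) = 0.57032821
P = 0.8300 * 0.98906028 * 0.57032821 - 0.8800 * 1.00000000 * 0.33988017 = 0.1691

Answer: Price = 0.1691


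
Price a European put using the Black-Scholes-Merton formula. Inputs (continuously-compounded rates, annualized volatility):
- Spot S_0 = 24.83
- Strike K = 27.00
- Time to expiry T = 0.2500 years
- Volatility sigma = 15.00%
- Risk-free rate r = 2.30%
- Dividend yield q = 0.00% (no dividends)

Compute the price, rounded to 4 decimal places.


d1 = (ln(S/K) + (r - q + 0.5*sigma^2) * T) / (sigma * sqrt(T)) = -1.00295689
d2 = d1 - sigma * sqrt(T) = -1.07795689
exp(-rT) = 0.99426650; exp(-qT) = 1.00000000
P = K * exp(-rT) * N(-d2) - S_0 * exp(-qT) * N(-d1)
N(-d1) = 0.84205917; N(-d2) = 0.85947350
P = 27.0000 * 0.99426650 * 0.85947350 - 24.8300 * 1.00000000 * 0.84205917 = 2.1644

Answer: Price = 2.1644


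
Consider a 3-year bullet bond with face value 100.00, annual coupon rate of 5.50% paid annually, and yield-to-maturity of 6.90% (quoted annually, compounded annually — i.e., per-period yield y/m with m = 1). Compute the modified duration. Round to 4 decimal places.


Coupon per period c = face * coupon_rate / m = 5.500000
Periods per year m = 1; per-period yield y/m = 0.069000
Number of cashflows N = 3
Cashflows (t years, CF_t, discount factor 1/(1+y/m)^(m*t), PV):
  t = 1.0000: CF_t = 5.500000, DF = 0.935454, PV = 5.144995
  t = 2.0000: CF_t = 5.500000, DF = 0.875074, PV = 4.812905
  t = 3.0000: CF_t = 105.500000, DF = 0.818591, PV = 86.361334
Price P = sum_t PV_t = 96.319235
First compute Macaulay numerator sum_t t * PV_t:
  t * PV_t at t = 1.0000: 5.144995
  t * PV_t at t = 2.0000: 9.625810
  t * PV_t at t = 3.0000: 259.084003
Macaulay duration D = 273.854808 / 96.319235 = 2.843200
Modified duration = D / (1 + y/m) = 2.843200 / (1 + 0.069000) = 2.659682

Answer: Modified duration = 2.6597


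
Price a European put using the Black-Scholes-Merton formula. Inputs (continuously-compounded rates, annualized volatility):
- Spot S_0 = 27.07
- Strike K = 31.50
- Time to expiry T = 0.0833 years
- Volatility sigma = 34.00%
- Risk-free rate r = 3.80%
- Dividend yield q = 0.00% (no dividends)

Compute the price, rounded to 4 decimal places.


d1 = (ln(S/K) + (r - q + 0.5*sigma^2) * T) / (sigma * sqrt(T)) = -1.46317567
d2 = d1 - sigma * sqrt(T) = -1.56130558
exp(-rT) = 0.99683960; exp(-qT) = 1.00000000
P = K * exp(-rT) * N(-d2) - S_0 * exp(-qT) * N(-d1)
N(-d1) = 0.92829034; N(-d2) = 0.94077417
P = 31.5000 * 0.99683960 * 0.94077417 - 27.0700 * 1.00000000 * 0.92829034 = 4.4119

Answer: Price = 4.4119


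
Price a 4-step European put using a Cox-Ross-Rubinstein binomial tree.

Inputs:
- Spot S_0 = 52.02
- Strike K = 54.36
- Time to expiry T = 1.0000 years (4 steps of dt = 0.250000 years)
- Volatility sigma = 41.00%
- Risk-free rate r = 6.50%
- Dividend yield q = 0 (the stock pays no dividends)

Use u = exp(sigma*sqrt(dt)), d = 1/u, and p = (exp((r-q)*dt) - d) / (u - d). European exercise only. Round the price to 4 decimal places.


dt = T/N = 0.250000
u = exp(sigma*sqrt(dt)) = 1.227525; d = 1/u = 0.814647
p = (exp((r-q)*dt) - d) / (u - d) = 0.488608
Discount per step: exp(-r*dt) = 0.983881
Stock lattice S(k, i) with i counting down-moves:
  k=0: S(0,0) = 52.0200
  k=1: S(1,0) = 63.8559; S(1,1) = 42.3780
  k=2: S(2,0) = 78.3847; S(2,1) = 52.0200; S(2,2) = 34.5231
  k=3: S(3,0) = 96.2191; S(3,1) = 63.8559; S(3,2) = 42.3780; S(3,3) = 28.1241
  k=4: S(4,0) = 118.1114; S(4,1) = 78.3847; S(4,2) = 52.0200; S(4,3) = 34.5231; S(4,4) = 22.9113
Terminal payoffs V(N, i) = max(K - S_T, 0):
  V(4,0) = 0.000000; V(4,1) = 0.000000; V(4,2) = 2.340000; V(4,3) = 19.836914; V(4,4) = 31.448745
Backward induction: V(k, i) = exp(-r*dt) * [p * V(k+1, i) + (1-p) * V(k+1, i+1)].
  V(3,0) = exp(-r*dt) * [p*0.000000 + (1-p)*0.000000] = 0.000000
  V(3,1) = exp(-r*dt) * [p*0.000000 + (1-p)*2.340000] = 1.177368
  V(3,2) = exp(-r*dt) * [p*2.340000 + (1-p)*19.836914] = 11.105835
  V(3,3) = exp(-r*dt) * [p*19.836914 + (1-p)*31.448745] = 25.359649
  V(2,0) = exp(-r*dt) * [p*0.000000 + (1-p)*1.177368] = 0.592392
  V(2,1) = exp(-r*dt) * [p*1.177368 + (1-p)*11.105835] = 6.153888
  V(2,2) = exp(-r*dt) * [p*11.105835 + (1-p)*25.359649] = 18.098614
  V(1,0) = exp(-r*dt) * [p*0.592392 + (1-p)*6.153888] = 3.381104
  V(1,1) = exp(-r*dt) * [p*6.153888 + (1-p)*18.098614] = 12.064671
  V(0,0) = exp(-r*dt) * [p*3.381104 + (1-p)*12.064671] = 7.695732

Answer: Price = V(0,0) = 7.6957


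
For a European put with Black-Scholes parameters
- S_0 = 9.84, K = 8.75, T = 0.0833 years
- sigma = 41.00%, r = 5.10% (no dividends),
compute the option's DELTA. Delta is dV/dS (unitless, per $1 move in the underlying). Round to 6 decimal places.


Answer: Delta = -0.138474

Derivation:
d1 = 1.0871991142; d2 = 0.9688659827
phi(d1) = 0.2209233456; exp(-qT) = 1.0000000000; exp(-rT) = 0.9957607113
N(-d1) = 0.1384744111
Delta = -exp(-qT) * N(-d1) = -1.0000000000 * 0.1384744111 = -0.138474


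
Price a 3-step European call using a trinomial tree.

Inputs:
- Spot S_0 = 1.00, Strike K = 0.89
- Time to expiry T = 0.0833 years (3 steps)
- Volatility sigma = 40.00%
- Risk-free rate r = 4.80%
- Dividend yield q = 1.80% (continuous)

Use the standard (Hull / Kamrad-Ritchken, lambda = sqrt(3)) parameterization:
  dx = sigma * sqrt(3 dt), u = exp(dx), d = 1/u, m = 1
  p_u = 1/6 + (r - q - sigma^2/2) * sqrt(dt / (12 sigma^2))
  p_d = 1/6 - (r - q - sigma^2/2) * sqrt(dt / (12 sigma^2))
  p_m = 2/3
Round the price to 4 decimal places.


dt = T/N = 0.027767; dx = sigma*sqrt(3*dt) = 0.115447
u = exp(dx) = 1.122375; d = 1/u = 0.890968
p_u = 0.160654, p_m = 0.666667, p_d = 0.172680
Discount per step: exp(-r*dt) = 0.998668
Stock lattice S(k, j) with j the centered position index:
  k=0: S(0,+0) = 1.0000
  k=1: S(1,-1) = 0.8910; S(1,+0) = 1.0000; S(1,+1) = 1.1224
  k=2: S(2,-2) = 0.7938; S(2,-1) = 0.8910; S(2,+0) = 1.0000; S(2,+1) = 1.1224; S(2,+2) = 1.2597
  k=3: S(3,-3) = 0.7073; S(3,-2) = 0.7938; S(3,-1) = 0.8910; S(3,+0) = 1.0000; S(3,+1) = 1.1224; S(3,+2) = 1.2597; S(3,+3) = 1.4139
Terminal payoffs V(N, j) = max(S_T - K, 0):
  V(3,-3) = 0.000000; V(3,-2) = 0.000000; V(3,-1) = 0.000968; V(3,+0) = 0.110000; V(3,+1) = 0.232375; V(3,+2) = 0.369726; V(3,+3) = 0.523884
Backward induction: V(k, j) = exp(-r*dt) * [p_u * V(k+1, j+1) + p_m * V(k+1, j) + p_d * V(k+1, j-1)]
  V(2,-2) = exp(-r*dt) * [p_u*0.000968 + p_m*0.000000 + p_d*0.000000] = 0.000155
  V(2,-1) = exp(-r*dt) * [p_u*0.110000 + p_m*0.000968 + p_d*0.000000] = 0.018293
  V(2,+0) = exp(-r*dt) * [p_u*0.232375 + p_m*0.110000 + p_d*0.000968] = 0.110685
  V(2,+1) = exp(-r*dt) * [p_u*0.369726 + p_m*0.232375 + p_d*0.110000] = 0.232998
  V(2,+2) = exp(-r*dt) * [p_u*0.523884 + p_m*0.369726 + p_d*0.232375] = 0.370280
  V(1,-1) = exp(-r*dt) * [p_u*0.110685 + p_m*0.018293 + p_d*0.000155] = 0.029964
  V(1,+0) = exp(-r*dt) * [p_u*0.232998 + p_m*0.110685 + p_d*0.018293] = 0.114228
  V(1,+1) = exp(-r*dt) * [p_u*0.370280 + p_m*0.232998 + p_d*0.110685] = 0.233621
  V(0,+0) = exp(-r*dt) * [p_u*0.233621 + p_m*0.114228 + p_d*0.029964] = 0.118700

Answer: Price = V(0,0) = 0.1187


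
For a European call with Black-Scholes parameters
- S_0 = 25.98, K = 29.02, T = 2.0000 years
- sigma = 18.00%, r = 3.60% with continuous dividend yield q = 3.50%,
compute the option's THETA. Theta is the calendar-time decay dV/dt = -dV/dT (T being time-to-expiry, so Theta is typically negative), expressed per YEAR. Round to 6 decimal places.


d1 = -0.2995706442; d2 = -0.5541290854
phi(d1) = 0.3814369088; exp(-qT) = 0.9323938199; exp(-rT) = 0.9305308958
Theta = -S*exp(-qT)*phi(d1)*sigma/(2*sqrt(T)) - r*K*exp(-rT)*N(d2) + q*S*exp(-qT)*N(d1)
N(d1) = 0.3822523394; N(d2) = 0.2897452530; sqrt(T) = 1.4142135624
Term 1 = -25.9800 * 0.9323938199 * 0.3814369088 * 0.1800 / (2 * 1.4142135624) = -0.5880154792
Term 2 = -0.0360 * 29.0200 * 0.9305308958 * 0.2897452530 = -0.2816741780
Term 3 = 0.0350 * 25.9800 * 0.9323938199 * 0.3822523394 = 0.3240833574
Theta = -0.5880154792 + (-0.2816741780) + (0.3240833574) = -0.545606

Answer: Theta = -0.545606


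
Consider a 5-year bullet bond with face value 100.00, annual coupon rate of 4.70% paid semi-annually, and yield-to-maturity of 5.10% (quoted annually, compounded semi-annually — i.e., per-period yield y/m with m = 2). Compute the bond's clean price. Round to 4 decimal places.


Coupon per period c = face * coupon_rate / m = 2.350000
Periods per year m = 2; per-period yield y/m = 0.025500
Number of cashflows N = 10
Cashflows (t years, CF_t, discount factor 1/(1+y/m)^(m*t), PV):
  t = 0.5000: CF_t = 2.350000, DF = 0.975134, PV = 2.291565
  t = 1.0000: CF_t = 2.350000, DF = 0.950886, PV = 2.234583
  t = 1.5000: CF_t = 2.350000, DF = 0.927242, PV = 2.179018
  t = 2.0000: CF_t = 2.350000, DF = 0.904185, PV = 2.124835
  t = 2.5000: CF_t = 2.350000, DF = 0.881702, PV = 2.071999
  t = 3.0000: CF_t = 2.350000, DF = 0.859777, PV = 2.020477
  t = 3.5000: CF_t = 2.350000, DF = 0.838398, PV = 1.970236
  t = 4.0000: CF_t = 2.350000, DF = 0.817551, PV = 1.921244
  t = 4.5000: CF_t = 2.350000, DF = 0.797222, PV = 1.873471
  t = 5.0000: CF_t = 102.350000, DF = 0.777398, PV = 79.566673
Price P = sum_t PV_t = 98.254101

Answer: Price = 98.2541


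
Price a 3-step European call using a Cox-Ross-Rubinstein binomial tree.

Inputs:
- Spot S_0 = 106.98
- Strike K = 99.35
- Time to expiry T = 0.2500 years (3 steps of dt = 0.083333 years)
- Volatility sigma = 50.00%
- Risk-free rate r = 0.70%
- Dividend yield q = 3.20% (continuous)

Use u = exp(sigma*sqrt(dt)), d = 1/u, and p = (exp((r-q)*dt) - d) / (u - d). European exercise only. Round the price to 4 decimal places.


Answer: Price = V(0,0) = 14.4704

Derivation:
dt = T/N = 0.083333
u = exp(sigma*sqrt(dt)) = 1.155274; d = 1/u = 0.865596
p = (exp((r-q)*dt) - d) / (u - d) = 0.456794
Discount per step: exp(-r*dt) = 0.999417
Stock lattice S(k, i) with i counting down-moves:
  k=0: S(0,0) = 106.9800
  k=1: S(1,0) = 123.5912; S(1,1) = 92.6014
  k=2: S(2,0) = 142.7817; S(2,1) = 106.9800; S(2,2) = 80.1554
  k=3: S(3,0) = 164.9520; S(3,1) = 123.5912; S(3,2) = 92.6014; S(3,3) = 69.3821
Terminal payoffs V(N, i) = max(S_T - K, 0):
  V(3,0) = 65.602013; V(3,1) = 24.241215; V(3,2) = 0.000000; V(3,3) = 0.000000
Backward induction: V(k, i) = exp(-r*dt) * [p * V(k+1, i) + (1-p) * V(k+1, i+1)].
  V(2,0) = exp(-r*dt) * [p*65.602013 + (1-p)*24.241215] = 43.109414
  V(2,1) = exp(-r*dt) * [p*24.241215 + (1-p)*0.000000] = 11.066778
  V(2,2) = exp(-r*dt) * [p*0.000000 + (1-p)*0.000000] = 0.000000
  V(1,0) = exp(-r*dt) * [p*43.109414 + (1-p)*11.066778] = 25.688664
  V(1,1) = exp(-r*dt) * [p*11.066778 + (1-p)*0.000000] = 5.052287
  V(0,0) = exp(-r*dt) * [p*25.688664 + (1-p)*5.052287] = 14.470411


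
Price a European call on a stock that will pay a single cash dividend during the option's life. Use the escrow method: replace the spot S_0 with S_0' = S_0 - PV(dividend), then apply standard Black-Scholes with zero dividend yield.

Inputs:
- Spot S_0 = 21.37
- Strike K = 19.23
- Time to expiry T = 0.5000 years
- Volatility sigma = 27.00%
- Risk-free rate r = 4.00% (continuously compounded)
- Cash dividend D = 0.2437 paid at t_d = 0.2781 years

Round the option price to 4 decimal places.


PV(D) = D * exp(-r * t_d) = 0.2437 * 0.98893764 = 0.24100410
S_0' = S_0 - PV(D) = 21.3700 - 0.24100410 = 21.12899590
d1 = (ln(S_0'/K) + (r + sigma^2/2)*T) / (sigma*sqrt(T)) = 0.69348712
d2 = d1 - sigma*sqrt(T) = 0.50256829
exp(-rT) = 0.98019867
N(d1) = 0.75599805; N(d2) = 0.69236609
C = S_0' * N(d1) - K * exp(-rT) * N(d2) = 21.12899590 * 0.75599805 - 19.2300 * 0.98019867 * 0.69236609 = 2.9229

Answer: Price = 2.9229


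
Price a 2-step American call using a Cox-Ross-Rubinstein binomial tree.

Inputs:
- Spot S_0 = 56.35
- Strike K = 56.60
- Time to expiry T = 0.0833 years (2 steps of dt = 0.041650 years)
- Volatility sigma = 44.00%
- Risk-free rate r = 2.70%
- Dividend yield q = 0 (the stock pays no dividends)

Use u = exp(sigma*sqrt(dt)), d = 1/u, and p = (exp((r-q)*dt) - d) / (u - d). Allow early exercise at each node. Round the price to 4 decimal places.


Answer: Price = V(0,0) = 2.5308

Derivation:
dt = T/N = 0.041650
u = exp(sigma*sqrt(dt)) = 1.093952; d = 1/u = 0.914117
p = (exp((r-q)*dt) - d) / (u - d) = 0.483823
Discount per step: exp(-r*dt) = 0.998876
Stock lattice S(k, i) with i counting down-moves:
  k=0: S(0,0) = 56.3500
  k=1: S(1,0) = 61.6442; S(1,1) = 51.5105
  k=2: S(2,0) = 67.4358; S(2,1) = 56.3500; S(2,2) = 47.0866
Terminal payoffs V(N, i) = max(S_T - K, 0):
  V(2,0) = 10.835768; V(2,1) = 0.000000; V(2,2) = 0.000000
Backward induction: V(k, i) = exp(-r*dt) * [p * V(k+1, i) + (1-p) * V(k+1, i+1)]; then take max(V_cont, immediate exercise) for American.
  V(1,0) = exp(-r*dt) * [p*10.835768 + (1-p)*0.000000] = 5.236698; exercise = 5.044185; V(1,0) = max -> 5.236698
  V(1,1) = exp(-r*dt) * [p*0.000000 + (1-p)*0.000000] = 0.000000; exercise = 0.000000; V(1,1) = max -> 0.000000
  V(0,0) = exp(-r*dt) * [p*5.236698 + (1-p)*0.000000] = 2.530786; exercise = 0.000000; V(0,0) = max -> 2.530786


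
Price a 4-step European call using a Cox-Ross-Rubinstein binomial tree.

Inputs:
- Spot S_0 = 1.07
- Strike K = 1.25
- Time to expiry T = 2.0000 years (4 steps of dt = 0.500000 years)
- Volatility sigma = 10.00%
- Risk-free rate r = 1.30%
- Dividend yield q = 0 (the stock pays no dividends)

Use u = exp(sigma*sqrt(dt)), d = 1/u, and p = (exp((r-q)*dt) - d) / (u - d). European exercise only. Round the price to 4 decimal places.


Answer: Price = V(0,0) = 0.0129

Derivation:
dt = T/N = 0.500000
u = exp(sigma*sqrt(dt)) = 1.073271; d = 1/u = 0.931731
p = (exp((r-q)*dt) - d) / (u - d) = 0.528403
Discount per step: exp(-r*dt) = 0.993521
Stock lattice S(k, i) with i counting down-moves:
  k=0: S(0,0) = 1.0700
  k=1: S(1,0) = 1.1484; S(1,1) = 0.9970
  k=2: S(2,0) = 1.2325; S(2,1) = 1.0700; S(2,2) = 0.9289
  k=3: S(3,0) = 1.3229; S(3,1) = 1.1484; S(3,2) = 0.9970; S(3,3) = 0.8655
  k=4: S(4,0) = 1.4198; S(4,1) = 1.2325; S(4,2) = 1.0700; S(4,3) = 0.9289; S(4,4) = 0.8064
Terminal payoffs V(N, i) = max(S_T - K, 0):
  V(4,0) = 0.169779; V(4,1) = 0.000000; V(4,2) = 0.000000; V(4,3) = 0.000000; V(4,4) = 0.000000
Backward induction: V(k, i) = exp(-r*dt) * [p * V(k+1, i) + (1-p) * V(k+1, i+1)].
  V(3,0) = exp(-r*dt) * [p*0.169779 + (1-p)*0.000000] = 0.089131
  V(3,1) = exp(-r*dt) * [p*0.000000 + (1-p)*0.000000] = 0.000000
  V(3,2) = exp(-r*dt) * [p*0.000000 + (1-p)*0.000000] = 0.000000
  V(3,3) = exp(-r*dt) * [p*0.000000 + (1-p)*0.000000] = 0.000000
  V(2,0) = exp(-r*dt) * [p*0.089131 + (1-p)*0.000000] = 0.046792
  V(2,1) = exp(-r*dt) * [p*0.000000 + (1-p)*0.000000] = 0.000000
  V(2,2) = exp(-r*dt) * [p*0.000000 + (1-p)*0.000000] = 0.000000
  V(1,0) = exp(-r*dt) * [p*0.046792 + (1-p)*0.000000] = 0.024565
  V(1,1) = exp(-r*dt) * [p*0.000000 + (1-p)*0.000000] = 0.000000
  V(0,0) = exp(-r*dt) * [p*0.024565 + (1-p)*0.000000] = 0.012896


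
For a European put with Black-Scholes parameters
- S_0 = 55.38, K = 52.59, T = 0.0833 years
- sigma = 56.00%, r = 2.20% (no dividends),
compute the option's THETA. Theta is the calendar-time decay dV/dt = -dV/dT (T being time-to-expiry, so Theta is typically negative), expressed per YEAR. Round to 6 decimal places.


d1 = 0.4119799849; d2 = 0.2503542444
phi(d1) = 0.3664833138; exp(-qT) = 1.0000000000; exp(-rT) = 0.9981690782
Theta = -S*exp(-qT)*phi(d1)*sigma/(2*sqrt(T)) + r*K*exp(-rT)*N(-d2) - q*S*exp(-qT)*N(-d1)
N(-d1) = 0.3401770468; N(-d2) = 0.4011567054; sqrt(T) = 0.2886173938
Term 1 = -55.3800 * 1.0000000000 * 0.3664833138 * 0.5600 / (2 * 0.2886173938) = -19.6898627012
Term 2 = 0.0220 * 52.5900 * 0.9981690782 * 0.4011567054 = 0.4632804988
Term 3 = 0 (no dividend yield, q = 0)
Theta = -19.6898627012 + (0.4632804988) + (0.0000000000) = -19.226582

Answer: Theta = -19.226582


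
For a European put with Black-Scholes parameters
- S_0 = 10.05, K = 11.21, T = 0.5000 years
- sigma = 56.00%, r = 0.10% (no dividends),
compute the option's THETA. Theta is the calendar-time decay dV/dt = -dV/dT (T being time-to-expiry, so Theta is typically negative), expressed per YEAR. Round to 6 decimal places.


Answer: Theta = -1.575340

Derivation:
d1 = -0.0766039146; d2 = -0.4725837120
phi(d1) = 0.3977734674; exp(-qT) = 1.0000000000; exp(-rT) = 0.9995001250
Theta = -S*exp(-qT)*phi(d1)*sigma/(2*sqrt(T)) + r*K*exp(-rT)*N(-d2) - q*S*exp(-qT)*N(-d1)
N(-d1) = 0.5305306776; N(-d2) = 0.6817448974; sqrt(T) = 0.7071067812
Term 1 = -10.0500 * 1.0000000000 * 0.3977734674 * 0.5600 / (2 * 0.7071067812) = -1.5829780834
Term 2 = 0.0010 * 11.2100 * 0.9995001250 * 0.6817448974 = 0.0076385401
Term 3 = 0 (no dividend yield, q = 0)
Theta = -1.5829780834 + (0.0076385401) + (0.0000000000) = -1.575340


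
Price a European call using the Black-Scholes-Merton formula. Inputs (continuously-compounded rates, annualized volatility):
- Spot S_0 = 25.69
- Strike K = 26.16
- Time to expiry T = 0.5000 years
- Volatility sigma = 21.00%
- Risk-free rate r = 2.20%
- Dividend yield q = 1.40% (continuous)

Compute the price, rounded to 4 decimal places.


d1 = (ln(S/K) + (r - q + 0.5*sigma^2) * T) / (sigma * sqrt(T)) = -0.02090824
d2 = d1 - sigma * sqrt(T) = -0.16940067
exp(-rT) = 0.98906028; exp(-qT) = 0.99302444
C = S_0 * exp(-qT) * N(d1) - K * exp(-rT) * N(d2)
N(d1) = 0.49165943; N(d2) = 0.43274075
C = 25.6900 * 0.99302444 * 0.49165943 - 26.1600 * 0.98906028 * 0.43274075 = 1.3460

Answer: Price = 1.3460


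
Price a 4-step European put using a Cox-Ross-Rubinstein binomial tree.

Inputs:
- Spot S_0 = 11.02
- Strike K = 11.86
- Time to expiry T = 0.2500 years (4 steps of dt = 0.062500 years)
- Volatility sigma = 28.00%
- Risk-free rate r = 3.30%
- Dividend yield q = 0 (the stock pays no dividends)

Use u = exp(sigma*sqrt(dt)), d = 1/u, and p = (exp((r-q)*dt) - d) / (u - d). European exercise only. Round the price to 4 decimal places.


dt = T/N = 0.062500
u = exp(sigma*sqrt(dt)) = 1.072508; d = 1/u = 0.932394
p = (exp((r-q)*dt) - d) / (u - d) = 0.497242
Discount per step: exp(-r*dt) = 0.997940
Stock lattice S(k, i) with i counting down-moves:
  k=0: S(0,0) = 11.0200
  k=1: S(1,0) = 11.8190; S(1,1) = 10.2750
  k=2: S(2,0) = 12.6760; S(2,1) = 11.0200; S(2,2) = 9.5803
  k=3: S(3,0) = 13.5951; S(3,1) = 11.8190; S(3,2) = 10.2750; S(3,3) = 8.9326
  k=4: S(4,0) = 14.5809; S(4,1) = 12.6760; S(4,2) = 11.0200; S(4,3) = 9.5803; S(4,4) = 8.3287
Terminal payoffs V(N, i) = max(K - S_T, 0):
  V(4,0) = 0.000000; V(4,1) = 0.000000; V(4,2) = 0.840000; V(4,3) = 2.279672; V(4,4) = 3.531263
Backward induction: V(k, i) = exp(-r*dt) * [p * V(k+1, i) + (1-p) * V(k+1, i+1)].
  V(3,0) = exp(-r*dt) * [p*0.000000 + (1-p)*0.000000] = 0.000000
  V(3,1) = exp(-r*dt) * [p*0.000000 + (1-p)*0.840000] = 0.421446
  V(3,2) = exp(-r*dt) * [p*0.840000 + (1-p)*2.279672] = 1.560584
  V(3,3) = exp(-r*dt) * [p*2.279672 + (1-p)*3.531263] = 2.902926
  V(2,0) = exp(-r*dt) * [p*0.000000 + (1-p)*0.421446] = 0.211449
  V(2,1) = exp(-r*dt) * [p*0.421446 + (1-p)*1.560584] = 0.992108
  V(2,2) = exp(-r*dt) * [p*1.560584 + (1-p)*2.902926] = 2.230851
  V(1,0) = exp(-r*dt) * [p*0.211449 + (1-p)*0.992108] = 0.602687
  V(1,1) = exp(-r*dt) * [p*0.992108 + (1-p)*2.230851] = 1.611568
  V(0,0) = exp(-r*dt) * [p*0.602687 + (1-p)*1.611568] = 1.107623

Answer: Price = V(0,0) = 1.1076


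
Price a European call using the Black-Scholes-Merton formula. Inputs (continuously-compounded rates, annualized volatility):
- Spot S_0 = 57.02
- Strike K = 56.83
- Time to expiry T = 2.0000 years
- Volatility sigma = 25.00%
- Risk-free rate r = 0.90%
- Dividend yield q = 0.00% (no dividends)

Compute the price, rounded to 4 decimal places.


d1 = (ln(S/K) + (r - q + 0.5*sigma^2) * T) / (sigma * sqrt(T)) = 0.23712890
d2 = d1 - sigma * sqrt(T) = -0.11642449
exp(-rT) = 0.98216103; exp(-qT) = 1.00000000
C = S_0 * exp(-qT) * N(d1) - K * exp(-rT) * N(d2)
N(d1) = 0.59372161; N(d2) = 0.45365807
C = 57.0200 * 1.00000000 * 0.59372161 - 56.8300 * 0.98216103 * 0.45365807 = 8.5325

Answer: Price = 8.5325


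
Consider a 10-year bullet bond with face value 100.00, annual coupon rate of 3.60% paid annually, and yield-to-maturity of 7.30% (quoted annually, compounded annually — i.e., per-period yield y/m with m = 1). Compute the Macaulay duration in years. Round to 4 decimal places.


Answer: Macaulay duration = 8.2977 years

Derivation:
Coupon per period c = face * coupon_rate / m = 3.600000
Periods per year m = 1; per-period yield y/m = 0.073000
Number of cashflows N = 10
Cashflows (t years, CF_t, discount factor 1/(1+y/m)^(m*t), PV):
  t = 1.0000: CF_t = 3.600000, DF = 0.931966, PV = 3.355079
  t = 2.0000: CF_t = 3.600000, DF = 0.868561, PV = 3.126821
  t = 3.0000: CF_t = 3.600000, DF = 0.809470, PV = 2.914093
  t = 4.0000: CF_t = 3.600000, DF = 0.754399, PV = 2.715836
  t = 5.0000: CF_t = 3.600000, DF = 0.703075, PV = 2.531068
  t = 6.0000: CF_t = 3.600000, DF = 0.655242, PV = 2.358871
  t = 7.0000: CF_t = 3.600000, DF = 0.610663, PV = 2.198389
  t = 8.0000: CF_t = 3.600000, DF = 0.569118, PV = 2.048824
  t = 9.0000: CF_t = 3.600000, DF = 0.530399, PV = 1.909436
  t = 10.0000: CF_t = 103.600000, DF = 0.494314, PV = 51.210915
Price P = sum_t PV_t = 74.369332
Macaulay numerator sum_t t * PV_t:
  t * PV_t at t = 1.0000: 3.355079
  t * PV_t at t = 2.0000: 6.253643
  t * PV_t at t = 3.0000: 8.742278
  t * PV_t at t = 4.0000: 10.863346
  t * PV_t at t = 5.0000: 12.655342
  t * PV_t at t = 6.0000: 14.153225
  t * PV_t at t = 7.0000: 15.388720
  t * PV_t at t = 8.0000: 16.390595
  t * PV_t at t = 9.0000: 17.184920
  t * PV_t at t = 10.0000: 512.109150
Macaulay duration D = (sum_t t * PV_t) / P = 617.096297 / 74.369332 = 8.297725


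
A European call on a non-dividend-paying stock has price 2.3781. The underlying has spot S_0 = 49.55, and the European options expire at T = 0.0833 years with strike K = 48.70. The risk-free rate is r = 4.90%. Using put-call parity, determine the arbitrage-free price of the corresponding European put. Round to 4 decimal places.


Answer: Put price = 1.3297

Derivation:
Put-call parity: C - P = S_0 * exp(-qT) - K * exp(-rT).
S_0 * exp(-qT) = 49.5500 * 1.00000000 = 49.55000000
K * exp(-rT) = 48.7000 * 0.99592662 = 48.50162634
P = C - S*exp(-qT) + K*exp(-rT)
P = 2.3781 - 49.55000000 + 48.50162634 = 1.3297


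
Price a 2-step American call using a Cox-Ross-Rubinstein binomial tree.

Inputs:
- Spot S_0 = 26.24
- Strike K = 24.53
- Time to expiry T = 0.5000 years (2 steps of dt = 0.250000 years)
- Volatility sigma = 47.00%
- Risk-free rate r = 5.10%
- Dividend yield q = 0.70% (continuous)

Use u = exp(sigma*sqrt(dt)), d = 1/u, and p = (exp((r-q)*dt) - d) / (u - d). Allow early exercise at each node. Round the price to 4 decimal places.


Answer: Price = V(0,0) = 4.5057

Derivation:
dt = T/N = 0.250000
u = exp(sigma*sqrt(dt)) = 1.264909; d = 1/u = 0.790571
p = (exp((r-q)*dt) - d) / (u - d) = 0.464837
Discount per step: exp(-r*dt) = 0.987331
Stock lattice S(k, i) with i counting down-moves:
  k=0: S(0,0) = 26.2400
  k=1: S(1,0) = 33.1912; S(1,1) = 20.7446
  k=2: S(2,0) = 41.9838; S(2,1) = 26.2400; S(2,2) = 16.4001
Terminal payoffs V(N, i) = max(S_T - K, 0):
  V(2,0) = 17.453848; V(2,1) = 1.710000; V(2,2) = 0.000000
Backward induction: V(k, i) = exp(-r*dt) * [p * V(k+1, i) + (1-p) * V(k+1, i+1)]; then take max(V_cont, immediate exercise) for American.
  V(1,0) = exp(-r*dt) * [p*17.453848 + (1-p)*1.710000] = 8.913944; exercise = 8.661206; V(1,0) = max -> 8.913944
  V(1,1) = exp(-r*dt) * [p*1.710000 + (1-p)*0.000000] = 0.784801; exercise = 0.000000; V(1,1) = max -> 0.784801
  V(0,0) = exp(-r*dt) * [p*8.913944 + (1-p)*0.784801] = 4.505713; exercise = 1.710000; V(0,0) = max -> 4.505713


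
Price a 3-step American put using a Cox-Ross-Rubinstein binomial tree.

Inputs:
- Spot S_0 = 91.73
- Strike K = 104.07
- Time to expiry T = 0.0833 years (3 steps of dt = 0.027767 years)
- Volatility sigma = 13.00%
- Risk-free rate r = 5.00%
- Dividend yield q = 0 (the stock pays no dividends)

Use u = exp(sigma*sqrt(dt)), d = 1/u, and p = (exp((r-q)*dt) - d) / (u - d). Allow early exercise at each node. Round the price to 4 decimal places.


dt = T/N = 0.027767
u = exp(sigma*sqrt(dt)) = 1.021899; d = 1/u = 0.978571
p = (exp((r-q)*dt) - d) / (u - d) = 0.526649
Discount per step: exp(-r*dt) = 0.998613
Stock lattice S(k, i) with i counting down-moves:
  k=0: S(0,0) = 91.7300
  k=1: S(1,0) = 93.7388; S(1,1) = 89.7643
  k=2: S(2,0) = 95.7915; S(2,1) = 91.7300; S(2,2) = 87.8407
  k=3: S(3,0) = 97.8892; S(3,1) = 93.7388; S(3,2) = 89.7643; S(3,3) = 85.9583
Terminal payoffs V(N, i) = max(K - S_T, 0):
  V(3,0) = 6.180775; V(3,1) = 10.331235; V(3,2) = 14.305718; V(3,3) = 18.111684
Backward induction: V(k, i) = exp(-r*dt) * [p * V(k+1, i) + (1-p) * V(k+1, i+1)]; then take max(V_cont, immediate exercise) for American.
  V(2,0) = exp(-r*dt) * [p*6.180775 + (1-p)*10.331235] = 8.134098; exercise = 8.278482; V(2,0) = max -> 8.278482
  V(2,1) = exp(-r*dt) * [p*10.331235 + (1-p)*14.305718] = 12.195616; exercise = 12.340000; V(2,1) = max -> 12.340000
  V(2,2) = exp(-r*dt) * [p*14.305718 + (1-p)*18.111684] = 16.084928; exercise = 16.229312; V(2,2) = max -> 16.229312
  V(1,0) = exp(-r*dt) * [p*8.278482 + (1-p)*12.340000] = 10.186852; exercise = 10.331235; V(1,0) = max -> 10.331235
  V(1,1) = exp(-r*dt) * [p*12.340000 + (1-p)*16.229312] = 14.161334; exercise = 14.305718; V(1,1) = max -> 14.305718
  V(0,0) = exp(-r*dt) * [p*10.331235 + (1-p)*14.305718] = 12.195616; exercise = 12.340000; V(0,0) = max -> 12.340000

Answer: Price = V(0,0) = 12.3400


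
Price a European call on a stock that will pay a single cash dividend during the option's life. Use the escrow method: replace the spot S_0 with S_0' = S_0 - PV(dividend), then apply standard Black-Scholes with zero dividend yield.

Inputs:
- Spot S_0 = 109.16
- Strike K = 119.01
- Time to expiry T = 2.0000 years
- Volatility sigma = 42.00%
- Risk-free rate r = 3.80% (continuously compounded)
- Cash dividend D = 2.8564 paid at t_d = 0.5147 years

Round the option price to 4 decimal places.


Answer: Price = 23.3727

Derivation:
PV(D) = D * exp(-r * t_d) = 2.8564 * 0.98063143 = 2.80107561
S_0' = S_0 - PV(D) = 109.1600 - 2.80107561 = 106.35892439
d1 = (ln(S_0'/K) + (r + sigma^2/2)*T) / (sigma*sqrt(T)) = 0.23572235
d2 = d1 - sigma*sqrt(T) = -0.35824735
exp(-rT) = 0.92681621
N(d1) = 0.59317594; N(d2) = 0.36007911
C = S_0' * N(d1) - K * exp(-rT) * N(d2) = 106.35892439 * 0.59317594 - 119.0100 * 0.92681621 * 0.36007911 = 23.3727


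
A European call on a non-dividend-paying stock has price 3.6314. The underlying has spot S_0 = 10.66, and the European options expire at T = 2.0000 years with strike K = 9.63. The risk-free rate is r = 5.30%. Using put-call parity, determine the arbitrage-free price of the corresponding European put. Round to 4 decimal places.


Put-call parity: C - P = S_0 * exp(-qT) - K * exp(-rT).
S_0 * exp(-qT) = 10.6600 * 1.00000000 = 10.66000000
K * exp(-rT) = 9.6300 * 0.89942465 = 8.66145936
P = C - S*exp(-qT) + K*exp(-rT)
P = 3.6314 - 10.66000000 + 8.66145936 = 1.6329

Answer: Put price = 1.6329


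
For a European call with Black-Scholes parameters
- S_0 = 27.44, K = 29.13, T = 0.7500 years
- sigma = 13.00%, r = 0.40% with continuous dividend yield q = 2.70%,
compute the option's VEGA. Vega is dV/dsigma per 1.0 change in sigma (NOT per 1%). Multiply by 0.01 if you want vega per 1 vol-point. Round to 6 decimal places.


d1 = -0.6277952996; d2 = -0.7403786021
phi(d1) = 0.3275868716; exp(-qT) = 0.9799536543; exp(-rT) = 0.9970044955
Vega = S * exp(-qT) * phi(d1) * sqrt(T) = 27.4400 * 0.9799536543 * 0.3275868716 * 0.8660254038 = 7.628634

Answer: Vega = 7.628634


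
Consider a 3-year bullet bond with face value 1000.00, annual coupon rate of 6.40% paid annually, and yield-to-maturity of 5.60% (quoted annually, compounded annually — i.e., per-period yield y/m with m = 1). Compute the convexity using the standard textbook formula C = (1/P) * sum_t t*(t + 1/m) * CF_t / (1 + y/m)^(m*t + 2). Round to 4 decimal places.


Answer: Convexity = 9.9267

Derivation:
Coupon per period c = face * coupon_rate / m = 64.000000
Periods per year m = 1; per-period yield y/m = 0.056000
Number of cashflows N = 3
Cashflows (t years, CF_t, discount factor 1/(1+y/m)^(m*t), PV):
  t = 1.0000: CF_t = 64.000000, DF = 0.946970, PV = 60.606061
  t = 2.0000: CF_t = 64.000000, DF = 0.896752, PV = 57.392103
  t = 3.0000: CF_t = 1064.000000, DF = 0.849197, PV = 903.545180
Price P = sum_t PV_t = 1021.543343
Convexity numerator sum_t t*(t + 1/m) * CF_t / (1+y/m)^(m*t + 2):
  t = 1.0000: term = 108.697164
  t = 2.0000: term = 308.798763
  t = 3.0000: term = 9723.067103
Convexity = (1/P) * sum = 10140.563030 / 1021.543343 = 9.926709


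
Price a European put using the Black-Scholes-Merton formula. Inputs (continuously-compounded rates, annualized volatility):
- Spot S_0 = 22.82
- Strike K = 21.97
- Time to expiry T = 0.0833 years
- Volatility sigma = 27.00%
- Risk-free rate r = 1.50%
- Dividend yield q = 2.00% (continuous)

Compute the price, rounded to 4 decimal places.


Answer: Price = 0.3544

Derivation:
d1 = (ln(S/K) + (r - q + 0.5*sigma^2) * T) / (sigma * sqrt(T)) = 0.52073609
d2 = d1 - sigma * sqrt(T) = 0.44280939
exp(-rT) = 0.99875128; exp(-qT) = 0.99833539
P = K * exp(-rT) * N(-d2) - S_0 * exp(-qT) * N(-d1)
N(-d1) = 0.30127532; N(-d2) = 0.32895180
P = 21.9700 * 0.99875128 * 0.32895180 - 22.8200 * 0.99833539 * 0.30127532 = 0.3544
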